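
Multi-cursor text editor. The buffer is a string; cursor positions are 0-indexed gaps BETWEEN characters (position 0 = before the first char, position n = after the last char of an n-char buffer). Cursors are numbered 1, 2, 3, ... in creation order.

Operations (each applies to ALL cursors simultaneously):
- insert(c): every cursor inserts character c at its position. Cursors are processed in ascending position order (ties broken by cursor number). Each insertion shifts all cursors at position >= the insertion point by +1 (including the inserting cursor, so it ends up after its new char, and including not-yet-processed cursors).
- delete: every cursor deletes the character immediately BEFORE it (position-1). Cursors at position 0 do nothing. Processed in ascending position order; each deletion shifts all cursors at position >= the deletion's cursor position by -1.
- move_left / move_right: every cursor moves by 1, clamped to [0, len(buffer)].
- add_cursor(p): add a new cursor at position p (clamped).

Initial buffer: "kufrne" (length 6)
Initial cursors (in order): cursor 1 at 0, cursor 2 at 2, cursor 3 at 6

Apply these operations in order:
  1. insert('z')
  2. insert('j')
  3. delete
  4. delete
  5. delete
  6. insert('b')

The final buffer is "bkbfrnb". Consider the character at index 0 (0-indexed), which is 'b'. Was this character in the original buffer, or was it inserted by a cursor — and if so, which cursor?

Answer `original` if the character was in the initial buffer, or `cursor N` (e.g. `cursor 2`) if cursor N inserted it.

After op 1 (insert('z')): buffer="zkuzfrnez" (len 9), cursors c1@1 c2@4 c3@9, authorship 1..2....3
After op 2 (insert('j')): buffer="zjkuzjfrnezj" (len 12), cursors c1@2 c2@6 c3@12, authorship 11..22....33
After op 3 (delete): buffer="zkuzfrnez" (len 9), cursors c1@1 c2@4 c3@9, authorship 1..2....3
After op 4 (delete): buffer="kufrne" (len 6), cursors c1@0 c2@2 c3@6, authorship ......
After op 5 (delete): buffer="kfrn" (len 4), cursors c1@0 c2@1 c3@4, authorship ....
After op 6 (insert('b')): buffer="bkbfrnb" (len 7), cursors c1@1 c2@3 c3@7, authorship 1.2...3
Authorship (.=original, N=cursor N): 1 . 2 . . . 3
Index 0: author = 1

Answer: cursor 1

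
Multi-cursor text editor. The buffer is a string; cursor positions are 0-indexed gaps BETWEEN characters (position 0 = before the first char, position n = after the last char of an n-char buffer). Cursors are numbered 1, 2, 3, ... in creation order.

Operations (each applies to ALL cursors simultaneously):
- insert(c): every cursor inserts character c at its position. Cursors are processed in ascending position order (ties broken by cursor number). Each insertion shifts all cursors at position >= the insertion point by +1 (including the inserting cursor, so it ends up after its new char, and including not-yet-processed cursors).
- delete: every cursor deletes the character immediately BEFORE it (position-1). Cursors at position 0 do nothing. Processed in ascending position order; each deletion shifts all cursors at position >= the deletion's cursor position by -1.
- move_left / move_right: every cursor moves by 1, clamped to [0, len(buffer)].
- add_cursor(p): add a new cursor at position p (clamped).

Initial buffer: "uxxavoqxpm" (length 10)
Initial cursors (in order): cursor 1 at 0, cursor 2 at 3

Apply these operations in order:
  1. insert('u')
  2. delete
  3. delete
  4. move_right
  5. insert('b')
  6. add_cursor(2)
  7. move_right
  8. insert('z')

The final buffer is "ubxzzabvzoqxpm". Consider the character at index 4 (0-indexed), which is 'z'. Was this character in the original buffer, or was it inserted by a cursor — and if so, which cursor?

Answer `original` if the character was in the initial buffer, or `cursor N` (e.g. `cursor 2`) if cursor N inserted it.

Answer: cursor 3

Derivation:
After op 1 (insert('u')): buffer="uuxxuavoqxpm" (len 12), cursors c1@1 c2@5, authorship 1...2.......
After op 2 (delete): buffer="uxxavoqxpm" (len 10), cursors c1@0 c2@3, authorship ..........
After op 3 (delete): buffer="uxavoqxpm" (len 9), cursors c1@0 c2@2, authorship .........
After op 4 (move_right): buffer="uxavoqxpm" (len 9), cursors c1@1 c2@3, authorship .........
After op 5 (insert('b')): buffer="ubxabvoqxpm" (len 11), cursors c1@2 c2@5, authorship .1..2......
After op 6 (add_cursor(2)): buffer="ubxabvoqxpm" (len 11), cursors c1@2 c3@2 c2@5, authorship .1..2......
After op 7 (move_right): buffer="ubxabvoqxpm" (len 11), cursors c1@3 c3@3 c2@6, authorship .1..2......
After op 8 (insert('z')): buffer="ubxzzabvzoqxpm" (len 14), cursors c1@5 c3@5 c2@9, authorship .1.13.2.2.....
Authorship (.=original, N=cursor N): . 1 . 1 3 . 2 . 2 . . . . .
Index 4: author = 3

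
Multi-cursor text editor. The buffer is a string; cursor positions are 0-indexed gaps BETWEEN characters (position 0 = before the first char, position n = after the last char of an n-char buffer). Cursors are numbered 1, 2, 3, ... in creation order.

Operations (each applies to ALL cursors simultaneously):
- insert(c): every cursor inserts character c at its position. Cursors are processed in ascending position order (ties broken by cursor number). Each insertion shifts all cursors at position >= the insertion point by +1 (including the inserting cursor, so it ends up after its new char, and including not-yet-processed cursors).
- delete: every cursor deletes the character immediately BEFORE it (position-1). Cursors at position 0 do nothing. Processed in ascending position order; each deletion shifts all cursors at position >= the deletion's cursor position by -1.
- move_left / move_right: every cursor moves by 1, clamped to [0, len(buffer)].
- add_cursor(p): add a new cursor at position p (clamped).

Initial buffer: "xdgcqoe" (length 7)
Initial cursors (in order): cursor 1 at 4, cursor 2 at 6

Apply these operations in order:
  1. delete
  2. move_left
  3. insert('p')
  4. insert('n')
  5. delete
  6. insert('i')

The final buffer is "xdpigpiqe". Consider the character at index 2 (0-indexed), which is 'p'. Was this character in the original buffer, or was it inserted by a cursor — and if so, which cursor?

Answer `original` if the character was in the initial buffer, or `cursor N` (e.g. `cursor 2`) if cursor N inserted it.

After op 1 (delete): buffer="xdgqe" (len 5), cursors c1@3 c2@4, authorship .....
After op 2 (move_left): buffer="xdgqe" (len 5), cursors c1@2 c2@3, authorship .....
After op 3 (insert('p')): buffer="xdpgpqe" (len 7), cursors c1@3 c2@5, authorship ..1.2..
After op 4 (insert('n')): buffer="xdpngpnqe" (len 9), cursors c1@4 c2@7, authorship ..11.22..
After op 5 (delete): buffer="xdpgpqe" (len 7), cursors c1@3 c2@5, authorship ..1.2..
After op 6 (insert('i')): buffer="xdpigpiqe" (len 9), cursors c1@4 c2@7, authorship ..11.22..
Authorship (.=original, N=cursor N): . . 1 1 . 2 2 . .
Index 2: author = 1

Answer: cursor 1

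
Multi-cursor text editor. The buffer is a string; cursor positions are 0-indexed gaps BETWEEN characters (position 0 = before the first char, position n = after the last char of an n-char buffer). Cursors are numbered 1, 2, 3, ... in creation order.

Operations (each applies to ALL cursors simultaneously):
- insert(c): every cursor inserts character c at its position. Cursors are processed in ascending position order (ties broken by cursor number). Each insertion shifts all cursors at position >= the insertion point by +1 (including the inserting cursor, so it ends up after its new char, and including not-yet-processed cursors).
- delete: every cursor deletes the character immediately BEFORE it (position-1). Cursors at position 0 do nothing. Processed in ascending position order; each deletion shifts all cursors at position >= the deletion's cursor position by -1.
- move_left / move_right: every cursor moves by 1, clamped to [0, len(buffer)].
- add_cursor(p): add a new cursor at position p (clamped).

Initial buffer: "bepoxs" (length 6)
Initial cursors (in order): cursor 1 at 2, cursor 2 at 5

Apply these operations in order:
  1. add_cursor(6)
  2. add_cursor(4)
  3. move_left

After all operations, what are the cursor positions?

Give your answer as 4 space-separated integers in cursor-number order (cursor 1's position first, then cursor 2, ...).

After op 1 (add_cursor(6)): buffer="bepoxs" (len 6), cursors c1@2 c2@5 c3@6, authorship ......
After op 2 (add_cursor(4)): buffer="bepoxs" (len 6), cursors c1@2 c4@4 c2@5 c3@6, authorship ......
After op 3 (move_left): buffer="bepoxs" (len 6), cursors c1@1 c4@3 c2@4 c3@5, authorship ......

Answer: 1 4 5 3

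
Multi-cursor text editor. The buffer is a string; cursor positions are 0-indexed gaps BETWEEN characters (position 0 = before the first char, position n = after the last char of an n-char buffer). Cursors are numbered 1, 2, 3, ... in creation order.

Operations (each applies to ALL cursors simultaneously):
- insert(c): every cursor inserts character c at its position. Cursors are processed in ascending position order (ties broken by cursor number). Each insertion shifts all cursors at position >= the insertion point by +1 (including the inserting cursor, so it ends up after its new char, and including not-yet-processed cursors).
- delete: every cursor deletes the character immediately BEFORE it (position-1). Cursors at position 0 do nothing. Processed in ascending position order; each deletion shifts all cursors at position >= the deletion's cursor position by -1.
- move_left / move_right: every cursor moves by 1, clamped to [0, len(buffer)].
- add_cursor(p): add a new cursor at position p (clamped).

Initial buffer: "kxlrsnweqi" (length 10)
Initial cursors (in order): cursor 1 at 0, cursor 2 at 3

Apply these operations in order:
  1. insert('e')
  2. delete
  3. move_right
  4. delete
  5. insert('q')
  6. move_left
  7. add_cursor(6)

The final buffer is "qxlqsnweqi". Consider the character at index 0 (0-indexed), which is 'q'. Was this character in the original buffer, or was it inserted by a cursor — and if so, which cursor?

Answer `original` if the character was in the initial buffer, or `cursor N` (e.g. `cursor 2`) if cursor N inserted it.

Answer: cursor 1

Derivation:
After op 1 (insert('e')): buffer="ekxlersnweqi" (len 12), cursors c1@1 c2@5, authorship 1...2.......
After op 2 (delete): buffer="kxlrsnweqi" (len 10), cursors c1@0 c2@3, authorship ..........
After op 3 (move_right): buffer="kxlrsnweqi" (len 10), cursors c1@1 c2@4, authorship ..........
After op 4 (delete): buffer="xlsnweqi" (len 8), cursors c1@0 c2@2, authorship ........
After op 5 (insert('q')): buffer="qxlqsnweqi" (len 10), cursors c1@1 c2@4, authorship 1..2......
After op 6 (move_left): buffer="qxlqsnweqi" (len 10), cursors c1@0 c2@3, authorship 1..2......
After op 7 (add_cursor(6)): buffer="qxlqsnweqi" (len 10), cursors c1@0 c2@3 c3@6, authorship 1..2......
Authorship (.=original, N=cursor N): 1 . . 2 . . . . . .
Index 0: author = 1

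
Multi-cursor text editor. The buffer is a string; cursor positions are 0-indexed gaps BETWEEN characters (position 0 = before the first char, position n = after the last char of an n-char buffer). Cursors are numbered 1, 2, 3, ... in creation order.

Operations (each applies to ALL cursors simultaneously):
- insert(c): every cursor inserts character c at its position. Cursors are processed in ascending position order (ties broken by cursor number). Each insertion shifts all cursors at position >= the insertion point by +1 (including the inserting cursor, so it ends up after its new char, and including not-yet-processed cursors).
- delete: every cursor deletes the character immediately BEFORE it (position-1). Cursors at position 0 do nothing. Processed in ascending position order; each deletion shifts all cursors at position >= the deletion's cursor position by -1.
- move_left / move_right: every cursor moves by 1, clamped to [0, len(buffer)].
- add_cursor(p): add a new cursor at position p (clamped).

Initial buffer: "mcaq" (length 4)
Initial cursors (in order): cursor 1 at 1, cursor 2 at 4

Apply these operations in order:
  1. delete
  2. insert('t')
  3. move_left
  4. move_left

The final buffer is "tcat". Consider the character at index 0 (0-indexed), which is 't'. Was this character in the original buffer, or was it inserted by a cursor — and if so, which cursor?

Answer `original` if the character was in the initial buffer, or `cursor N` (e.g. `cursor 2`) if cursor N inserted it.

After op 1 (delete): buffer="ca" (len 2), cursors c1@0 c2@2, authorship ..
After op 2 (insert('t')): buffer="tcat" (len 4), cursors c1@1 c2@4, authorship 1..2
After op 3 (move_left): buffer="tcat" (len 4), cursors c1@0 c2@3, authorship 1..2
After op 4 (move_left): buffer="tcat" (len 4), cursors c1@0 c2@2, authorship 1..2
Authorship (.=original, N=cursor N): 1 . . 2
Index 0: author = 1

Answer: cursor 1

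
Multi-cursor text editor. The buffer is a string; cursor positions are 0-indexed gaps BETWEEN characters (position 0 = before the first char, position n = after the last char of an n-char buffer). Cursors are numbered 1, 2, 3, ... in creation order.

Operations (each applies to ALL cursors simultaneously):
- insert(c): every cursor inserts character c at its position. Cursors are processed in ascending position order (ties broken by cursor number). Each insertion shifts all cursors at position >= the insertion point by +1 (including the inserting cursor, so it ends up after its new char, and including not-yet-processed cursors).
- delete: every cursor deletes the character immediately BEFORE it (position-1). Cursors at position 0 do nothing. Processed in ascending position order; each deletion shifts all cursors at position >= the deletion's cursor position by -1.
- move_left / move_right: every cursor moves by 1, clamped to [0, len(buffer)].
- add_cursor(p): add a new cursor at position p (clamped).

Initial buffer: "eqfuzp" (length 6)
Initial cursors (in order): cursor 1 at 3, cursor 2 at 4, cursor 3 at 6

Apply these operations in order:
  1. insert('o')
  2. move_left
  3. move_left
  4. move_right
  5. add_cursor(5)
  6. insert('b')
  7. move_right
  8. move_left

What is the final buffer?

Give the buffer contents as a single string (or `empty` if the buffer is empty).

Answer: eqfboubbozpbo

Derivation:
After op 1 (insert('o')): buffer="eqfouozpo" (len 9), cursors c1@4 c2@6 c3@9, authorship ...1.2..3
After op 2 (move_left): buffer="eqfouozpo" (len 9), cursors c1@3 c2@5 c3@8, authorship ...1.2..3
After op 3 (move_left): buffer="eqfouozpo" (len 9), cursors c1@2 c2@4 c3@7, authorship ...1.2..3
After op 4 (move_right): buffer="eqfouozpo" (len 9), cursors c1@3 c2@5 c3@8, authorship ...1.2..3
After op 5 (add_cursor(5)): buffer="eqfouozpo" (len 9), cursors c1@3 c2@5 c4@5 c3@8, authorship ...1.2..3
After op 6 (insert('b')): buffer="eqfboubbozpbo" (len 13), cursors c1@4 c2@8 c4@8 c3@12, authorship ...11.242..33
After op 7 (move_right): buffer="eqfboubbozpbo" (len 13), cursors c1@5 c2@9 c4@9 c3@13, authorship ...11.242..33
After op 8 (move_left): buffer="eqfboubbozpbo" (len 13), cursors c1@4 c2@8 c4@8 c3@12, authorship ...11.242..33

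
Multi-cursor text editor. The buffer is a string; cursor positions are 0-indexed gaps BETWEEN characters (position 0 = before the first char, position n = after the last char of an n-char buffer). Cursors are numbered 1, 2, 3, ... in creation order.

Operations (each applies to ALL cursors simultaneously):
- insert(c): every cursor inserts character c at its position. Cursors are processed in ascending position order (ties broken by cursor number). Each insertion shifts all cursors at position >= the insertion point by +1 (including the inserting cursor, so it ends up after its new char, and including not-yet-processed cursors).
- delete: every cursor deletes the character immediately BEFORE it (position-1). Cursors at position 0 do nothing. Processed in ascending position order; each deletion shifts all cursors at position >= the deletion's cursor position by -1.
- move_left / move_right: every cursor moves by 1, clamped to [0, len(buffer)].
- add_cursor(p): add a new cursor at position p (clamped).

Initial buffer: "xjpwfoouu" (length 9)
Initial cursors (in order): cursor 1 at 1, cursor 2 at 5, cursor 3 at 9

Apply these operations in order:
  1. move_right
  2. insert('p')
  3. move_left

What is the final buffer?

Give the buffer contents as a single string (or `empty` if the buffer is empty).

Answer: xjppwfopouup

Derivation:
After op 1 (move_right): buffer="xjpwfoouu" (len 9), cursors c1@2 c2@6 c3@9, authorship .........
After op 2 (insert('p')): buffer="xjppwfopouup" (len 12), cursors c1@3 c2@8 c3@12, authorship ..1....2...3
After op 3 (move_left): buffer="xjppwfopouup" (len 12), cursors c1@2 c2@7 c3@11, authorship ..1....2...3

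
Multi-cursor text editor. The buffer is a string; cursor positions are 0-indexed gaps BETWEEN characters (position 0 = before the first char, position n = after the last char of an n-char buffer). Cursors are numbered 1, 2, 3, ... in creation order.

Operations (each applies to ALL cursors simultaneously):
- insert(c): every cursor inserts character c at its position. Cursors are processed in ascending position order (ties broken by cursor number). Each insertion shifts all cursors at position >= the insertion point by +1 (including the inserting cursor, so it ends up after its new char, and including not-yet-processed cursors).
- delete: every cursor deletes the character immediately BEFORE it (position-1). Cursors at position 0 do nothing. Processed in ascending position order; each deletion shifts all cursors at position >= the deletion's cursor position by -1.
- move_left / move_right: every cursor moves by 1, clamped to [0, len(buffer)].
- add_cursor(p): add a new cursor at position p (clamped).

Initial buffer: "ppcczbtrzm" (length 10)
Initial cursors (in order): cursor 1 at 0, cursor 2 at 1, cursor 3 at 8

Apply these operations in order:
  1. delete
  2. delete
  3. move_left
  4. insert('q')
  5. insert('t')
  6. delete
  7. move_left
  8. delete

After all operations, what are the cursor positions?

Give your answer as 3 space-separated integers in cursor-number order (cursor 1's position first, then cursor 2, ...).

Answer: 0 0 4

Derivation:
After op 1 (delete): buffer="pcczbtzm" (len 8), cursors c1@0 c2@0 c3@6, authorship ........
After op 2 (delete): buffer="pcczbzm" (len 7), cursors c1@0 c2@0 c3@5, authorship .......
After op 3 (move_left): buffer="pcczbzm" (len 7), cursors c1@0 c2@0 c3@4, authorship .......
After op 4 (insert('q')): buffer="qqpcczqbzm" (len 10), cursors c1@2 c2@2 c3@7, authorship 12....3...
After op 5 (insert('t')): buffer="qqttpcczqtbzm" (len 13), cursors c1@4 c2@4 c3@10, authorship 1212....33...
After op 6 (delete): buffer="qqpcczqbzm" (len 10), cursors c1@2 c2@2 c3@7, authorship 12....3...
After op 7 (move_left): buffer="qqpcczqbzm" (len 10), cursors c1@1 c2@1 c3@6, authorship 12....3...
After op 8 (delete): buffer="qpccqbzm" (len 8), cursors c1@0 c2@0 c3@4, authorship 2...3...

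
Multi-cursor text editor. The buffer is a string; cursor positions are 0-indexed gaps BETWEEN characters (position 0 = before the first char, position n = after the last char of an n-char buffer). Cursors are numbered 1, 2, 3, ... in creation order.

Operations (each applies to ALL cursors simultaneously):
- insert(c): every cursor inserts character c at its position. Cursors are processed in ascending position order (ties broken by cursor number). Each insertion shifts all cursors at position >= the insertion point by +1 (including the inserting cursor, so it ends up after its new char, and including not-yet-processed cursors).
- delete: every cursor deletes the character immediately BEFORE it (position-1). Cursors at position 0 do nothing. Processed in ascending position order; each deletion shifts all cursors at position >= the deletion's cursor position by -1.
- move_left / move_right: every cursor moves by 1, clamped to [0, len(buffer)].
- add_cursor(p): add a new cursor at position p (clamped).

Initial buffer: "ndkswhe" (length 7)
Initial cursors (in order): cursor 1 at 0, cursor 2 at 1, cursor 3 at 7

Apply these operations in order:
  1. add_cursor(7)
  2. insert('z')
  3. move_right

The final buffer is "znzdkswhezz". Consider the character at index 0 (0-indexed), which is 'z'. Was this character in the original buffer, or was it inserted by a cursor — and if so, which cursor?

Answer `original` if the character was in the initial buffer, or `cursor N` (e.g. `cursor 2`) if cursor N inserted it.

Answer: cursor 1

Derivation:
After op 1 (add_cursor(7)): buffer="ndkswhe" (len 7), cursors c1@0 c2@1 c3@7 c4@7, authorship .......
After op 2 (insert('z')): buffer="znzdkswhezz" (len 11), cursors c1@1 c2@3 c3@11 c4@11, authorship 1.2......34
After op 3 (move_right): buffer="znzdkswhezz" (len 11), cursors c1@2 c2@4 c3@11 c4@11, authorship 1.2......34
Authorship (.=original, N=cursor N): 1 . 2 . . . . . . 3 4
Index 0: author = 1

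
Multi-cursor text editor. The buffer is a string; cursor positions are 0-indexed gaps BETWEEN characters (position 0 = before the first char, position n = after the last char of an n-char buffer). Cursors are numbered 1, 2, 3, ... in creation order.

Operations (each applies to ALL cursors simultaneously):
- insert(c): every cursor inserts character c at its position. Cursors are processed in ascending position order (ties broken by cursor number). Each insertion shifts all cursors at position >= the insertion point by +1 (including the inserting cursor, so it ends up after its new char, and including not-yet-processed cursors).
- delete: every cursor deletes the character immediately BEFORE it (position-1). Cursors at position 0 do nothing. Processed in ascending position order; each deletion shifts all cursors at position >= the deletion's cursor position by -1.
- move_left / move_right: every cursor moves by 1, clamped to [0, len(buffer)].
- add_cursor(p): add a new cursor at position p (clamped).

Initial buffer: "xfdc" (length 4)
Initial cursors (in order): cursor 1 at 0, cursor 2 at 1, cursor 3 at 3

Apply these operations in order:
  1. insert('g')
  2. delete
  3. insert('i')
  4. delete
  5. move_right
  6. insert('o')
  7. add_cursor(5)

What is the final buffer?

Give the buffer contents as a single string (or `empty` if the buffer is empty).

After op 1 (insert('g')): buffer="gxgfdgc" (len 7), cursors c1@1 c2@3 c3@6, authorship 1.2..3.
After op 2 (delete): buffer="xfdc" (len 4), cursors c1@0 c2@1 c3@3, authorship ....
After op 3 (insert('i')): buffer="ixifdic" (len 7), cursors c1@1 c2@3 c3@6, authorship 1.2..3.
After op 4 (delete): buffer="xfdc" (len 4), cursors c1@0 c2@1 c3@3, authorship ....
After op 5 (move_right): buffer="xfdc" (len 4), cursors c1@1 c2@2 c3@4, authorship ....
After op 6 (insert('o')): buffer="xofodco" (len 7), cursors c1@2 c2@4 c3@7, authorship .1.2..3
After op 7 (add_cursor(5)): buffer="xofodco" (len 7), cursors c1@2 c2@4 c4@5 c3@7, authorship .1.2..3

Answer: xofodco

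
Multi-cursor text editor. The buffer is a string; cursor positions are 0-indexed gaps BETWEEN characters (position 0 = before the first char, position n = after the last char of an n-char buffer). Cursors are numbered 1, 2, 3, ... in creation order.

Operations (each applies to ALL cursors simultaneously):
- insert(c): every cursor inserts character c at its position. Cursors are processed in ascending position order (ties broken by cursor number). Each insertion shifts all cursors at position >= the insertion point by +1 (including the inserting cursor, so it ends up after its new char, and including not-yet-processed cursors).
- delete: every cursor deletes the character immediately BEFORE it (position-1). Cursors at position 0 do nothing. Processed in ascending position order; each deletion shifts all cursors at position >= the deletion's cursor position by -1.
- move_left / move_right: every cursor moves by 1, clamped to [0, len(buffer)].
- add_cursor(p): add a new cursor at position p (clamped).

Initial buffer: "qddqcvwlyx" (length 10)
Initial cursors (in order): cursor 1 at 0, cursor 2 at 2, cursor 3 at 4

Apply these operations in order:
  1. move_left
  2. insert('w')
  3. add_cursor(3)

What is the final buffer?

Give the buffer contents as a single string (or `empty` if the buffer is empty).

Answer: wqwddwqcvwlyx

Derivation:
After op 1 (move_left): buffer="qddqcvwlyx" (len 10), cursors c1@0 c2@1 c3@3, authorship ..........
After op 2 (insert('w')): buffer="wqwddwqcvwlyx" (len 13), cursors c1@1 c2@3 c3@6, authorship 1.2..3.......
After op 3 (add_cursor(3)): buffer="wqwddwqcvwlyx" (len 13), cursors c1@1 c2@3 c4@3 c3@6, authorship 1.2..3.......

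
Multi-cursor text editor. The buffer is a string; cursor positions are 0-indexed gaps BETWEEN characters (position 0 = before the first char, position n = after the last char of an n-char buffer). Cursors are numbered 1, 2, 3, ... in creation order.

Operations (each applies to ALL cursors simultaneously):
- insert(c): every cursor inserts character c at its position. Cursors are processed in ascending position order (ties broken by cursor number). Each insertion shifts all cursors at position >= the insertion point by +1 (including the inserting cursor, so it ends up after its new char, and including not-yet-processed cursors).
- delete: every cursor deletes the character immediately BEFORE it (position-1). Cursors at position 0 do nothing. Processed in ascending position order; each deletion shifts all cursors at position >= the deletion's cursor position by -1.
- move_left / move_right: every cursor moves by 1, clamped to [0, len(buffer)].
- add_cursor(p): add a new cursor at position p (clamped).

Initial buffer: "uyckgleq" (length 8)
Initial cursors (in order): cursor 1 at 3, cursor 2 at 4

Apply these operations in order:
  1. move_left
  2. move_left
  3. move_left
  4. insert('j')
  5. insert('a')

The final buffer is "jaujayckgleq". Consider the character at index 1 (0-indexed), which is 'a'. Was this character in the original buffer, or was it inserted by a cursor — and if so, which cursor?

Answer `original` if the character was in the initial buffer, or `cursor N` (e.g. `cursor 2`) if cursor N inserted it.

Answer: cursor 1

Derivation:
After op 1 (move_left): buffer="uyckgleq" (len 8), cursors c1@2 c2@3, authorship ........
After op 2 (move_left): buffer="uyckgleq" (len 8), cursors c1@1 c2@2, authorship ........
After op 3 (move_left): buffer="uyckgleq" (len 8), cursors c1@0 c2@1, authorship ........
After op 4 (insert('j')): buffer="jujyckgleq" (len 10), cursors c1@1 c2@3, authorship 1.2.......
After op 5 (insert('a')): buffer="jaujayckgleq" (len 12), cursors c1@2 c2@5, authorship 11.22.......
Authorship (.=original, N=cursor N): 1 1 . 2 2 . . . . . . .
Index 1: author = 1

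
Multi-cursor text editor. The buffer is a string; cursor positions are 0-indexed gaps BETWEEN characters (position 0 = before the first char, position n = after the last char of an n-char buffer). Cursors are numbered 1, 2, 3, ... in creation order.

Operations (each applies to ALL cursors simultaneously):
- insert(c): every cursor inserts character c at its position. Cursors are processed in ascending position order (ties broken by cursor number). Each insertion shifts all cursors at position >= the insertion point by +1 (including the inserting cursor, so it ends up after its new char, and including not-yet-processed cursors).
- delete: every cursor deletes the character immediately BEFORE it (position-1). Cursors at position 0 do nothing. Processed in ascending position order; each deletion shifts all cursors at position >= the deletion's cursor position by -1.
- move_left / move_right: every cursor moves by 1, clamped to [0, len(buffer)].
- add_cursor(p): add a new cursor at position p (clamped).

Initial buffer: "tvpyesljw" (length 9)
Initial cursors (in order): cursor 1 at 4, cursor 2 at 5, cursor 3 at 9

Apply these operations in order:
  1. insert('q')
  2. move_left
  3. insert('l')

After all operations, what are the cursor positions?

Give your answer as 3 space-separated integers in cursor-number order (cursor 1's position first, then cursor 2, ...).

After op 1 (insert('q')): buffer="tvpyqeqsljwq" (len 12), cursors c1@5 c2@7 c3@12, authorship ....1.2....3
After op 2 (move_left): buffer="tvpyqeqsljwq" (len 12), cursors c1@4 c2@6 c3@11, authorship ....1.2....3
After op 3 (insert('l')): buffer="tvpylqelqsljwlq" (len 15), cursors c1@5 c2@8 c3@14, authorship ....11.22....33

Answer: 5 8 14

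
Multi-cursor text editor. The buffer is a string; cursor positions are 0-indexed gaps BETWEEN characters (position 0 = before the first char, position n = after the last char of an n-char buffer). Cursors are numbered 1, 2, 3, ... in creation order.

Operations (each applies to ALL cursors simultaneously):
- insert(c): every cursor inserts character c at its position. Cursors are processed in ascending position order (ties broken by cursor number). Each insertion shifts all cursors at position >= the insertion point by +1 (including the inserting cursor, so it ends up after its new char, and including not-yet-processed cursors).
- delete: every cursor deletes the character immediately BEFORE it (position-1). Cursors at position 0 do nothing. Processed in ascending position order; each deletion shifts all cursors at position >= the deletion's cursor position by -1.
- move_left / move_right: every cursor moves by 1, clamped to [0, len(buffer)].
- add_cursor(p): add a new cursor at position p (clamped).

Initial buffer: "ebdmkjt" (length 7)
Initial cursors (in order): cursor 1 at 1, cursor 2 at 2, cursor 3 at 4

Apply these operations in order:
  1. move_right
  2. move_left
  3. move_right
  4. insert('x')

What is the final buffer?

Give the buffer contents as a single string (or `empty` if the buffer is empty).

Answer: ebxdxmkxjt

Derivation:
After op 1 (move_right): buffer="ebdmkjt" (len 7), cursors c1@2 c2@3 c3@5, authorship .......
After op 2 (move_left): buffer="ebdmkjt" (len 7), cursors c1@1 c2@2 c3@4, authorship .......
After op 3 (move_right): buffer="ebdmkjt" (len 7), cursors c1@2 c2@3 c3@5, authorship .......
After op 4 (insert('x')): buffer="ebxdxmkxjt" (len 10), cursors c1@3 c2@5 c3@8, authorship ..1.2..3..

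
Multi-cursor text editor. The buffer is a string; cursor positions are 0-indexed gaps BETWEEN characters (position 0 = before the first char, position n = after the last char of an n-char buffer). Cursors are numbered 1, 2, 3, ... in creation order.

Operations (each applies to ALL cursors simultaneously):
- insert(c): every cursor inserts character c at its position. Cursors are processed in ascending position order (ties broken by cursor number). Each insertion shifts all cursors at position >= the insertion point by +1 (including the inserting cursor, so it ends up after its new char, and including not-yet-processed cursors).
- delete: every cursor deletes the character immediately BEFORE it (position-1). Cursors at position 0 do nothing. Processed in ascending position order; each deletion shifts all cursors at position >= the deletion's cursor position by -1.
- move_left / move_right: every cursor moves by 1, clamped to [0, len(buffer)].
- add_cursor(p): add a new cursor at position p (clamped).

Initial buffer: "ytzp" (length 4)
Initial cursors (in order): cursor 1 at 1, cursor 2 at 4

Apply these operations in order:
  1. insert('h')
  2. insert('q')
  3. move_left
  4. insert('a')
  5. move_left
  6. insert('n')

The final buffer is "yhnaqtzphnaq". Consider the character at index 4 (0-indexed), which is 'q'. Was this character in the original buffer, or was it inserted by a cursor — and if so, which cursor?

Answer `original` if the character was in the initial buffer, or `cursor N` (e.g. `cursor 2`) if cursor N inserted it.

Answer: cursor 1

Derivation:
After op 1 (insert('h')): buffer="yhtzph" (len 6), cursors c1@2 c2@6, authorship .1...2
After op 2 (insert('q')): buffer="yhqtzphq" (len 8), cursors c1@3 c2@8, authorship .11...22
After op 3 (move_left): buffer="yhqtzphq" (len 8), cursors c1@2 c2@7, authorship .11...22
After op 4 (insert('a')): buffer="yhaqtzphaq" (len 10), cursors c1@3 c2@9, authorship .111...222
After op 5 (move_left): buffer="yhaqtzphaq" (len 10), cursors c1@2 c2@8, authorship .111...222
After op 6 (insert('n')): buffer="yhnaqtzphnaq" (len 12), cursors c1@3 c2@10, authorship .1111...2222
Authorship (.=original, N=cursor N): . 1 1 1 1 . . . 2 2 2 2
Index 4: author = 1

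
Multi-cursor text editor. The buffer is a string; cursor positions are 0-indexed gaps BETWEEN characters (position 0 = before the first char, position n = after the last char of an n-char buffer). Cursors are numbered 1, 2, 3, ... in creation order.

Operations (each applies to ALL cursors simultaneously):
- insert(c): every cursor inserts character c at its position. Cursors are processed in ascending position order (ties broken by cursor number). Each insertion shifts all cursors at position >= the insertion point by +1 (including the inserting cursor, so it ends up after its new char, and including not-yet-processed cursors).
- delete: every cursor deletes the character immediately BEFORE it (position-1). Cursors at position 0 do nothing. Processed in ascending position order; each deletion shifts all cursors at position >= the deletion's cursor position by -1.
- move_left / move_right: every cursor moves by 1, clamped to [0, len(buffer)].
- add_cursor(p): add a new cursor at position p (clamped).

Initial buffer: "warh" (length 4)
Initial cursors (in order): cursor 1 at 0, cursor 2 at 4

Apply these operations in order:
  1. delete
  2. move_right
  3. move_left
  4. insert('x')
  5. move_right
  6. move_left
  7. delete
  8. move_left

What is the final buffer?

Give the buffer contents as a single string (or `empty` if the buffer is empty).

Answer: war

Derivation:
After op 1 (delete): buffer="war" (len 3), cursors c1@0 c2@3, authorship ...
After op 2 (move_right): buffer="war" (len 3), cursors c1@1 c2@3, authorship ...
After op 3 (move_left): buffer="war" (len 3), cursors c1@0 c2@2, authorship ...
After op 4 (insert('x')): buffer="xwaxr" (len 5), cursors c1@1 c2@4, authorship 1..2.
After op 5 (move_right): buffer="xwaxr" (len 5), cursors c1@2 c2@5, authorship 1..2.
After op 6 (move_left): buffer="xwaxr" (len 5), cursors c1@1 c2@4, authorship 1..2.
After op 7 (delete): buffer="war" (len 3), cursors c1@0 c2@2, authorship ...
After op 8 (move_left): buffer="war" (len 3), cursors c1@0 c2@1, authorship ...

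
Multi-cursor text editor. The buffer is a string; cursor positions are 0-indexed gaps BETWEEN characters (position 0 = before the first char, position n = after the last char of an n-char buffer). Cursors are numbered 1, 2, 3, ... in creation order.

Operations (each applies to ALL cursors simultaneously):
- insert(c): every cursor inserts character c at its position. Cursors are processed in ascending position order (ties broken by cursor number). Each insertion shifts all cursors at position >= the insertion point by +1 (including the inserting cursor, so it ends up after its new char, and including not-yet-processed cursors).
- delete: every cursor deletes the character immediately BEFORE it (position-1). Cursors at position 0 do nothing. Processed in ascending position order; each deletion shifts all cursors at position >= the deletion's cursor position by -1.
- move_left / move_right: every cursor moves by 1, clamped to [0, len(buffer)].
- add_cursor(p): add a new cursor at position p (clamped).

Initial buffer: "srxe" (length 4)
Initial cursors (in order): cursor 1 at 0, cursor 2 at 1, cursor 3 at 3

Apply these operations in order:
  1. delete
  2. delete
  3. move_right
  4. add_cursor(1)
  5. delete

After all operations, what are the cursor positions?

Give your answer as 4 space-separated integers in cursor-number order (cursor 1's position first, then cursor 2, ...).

Answer: 0 0 0 0

Derivation:
After op 1 (delete): buffer="re" (len 2), cursors c1@0 c2@0 c3@1, authorship ..
After op 2 (delete): buffer="e" (len 1), cursors c1@0 c2@0 c3@0, authorship .
After op 3 (move_right): buffer="e" (len 1), cursors c1@1 c2@1 c3@1, authorship .
After op 4 (add_cursor(1)): buffer="e" (len 1), cursors c1@1 c2@1 c3@1 c4@1, authorship .
After op 5 (delete): buffer="" (len 0), cursors c1@0 c2@0 c3@0 c4@0, authorship 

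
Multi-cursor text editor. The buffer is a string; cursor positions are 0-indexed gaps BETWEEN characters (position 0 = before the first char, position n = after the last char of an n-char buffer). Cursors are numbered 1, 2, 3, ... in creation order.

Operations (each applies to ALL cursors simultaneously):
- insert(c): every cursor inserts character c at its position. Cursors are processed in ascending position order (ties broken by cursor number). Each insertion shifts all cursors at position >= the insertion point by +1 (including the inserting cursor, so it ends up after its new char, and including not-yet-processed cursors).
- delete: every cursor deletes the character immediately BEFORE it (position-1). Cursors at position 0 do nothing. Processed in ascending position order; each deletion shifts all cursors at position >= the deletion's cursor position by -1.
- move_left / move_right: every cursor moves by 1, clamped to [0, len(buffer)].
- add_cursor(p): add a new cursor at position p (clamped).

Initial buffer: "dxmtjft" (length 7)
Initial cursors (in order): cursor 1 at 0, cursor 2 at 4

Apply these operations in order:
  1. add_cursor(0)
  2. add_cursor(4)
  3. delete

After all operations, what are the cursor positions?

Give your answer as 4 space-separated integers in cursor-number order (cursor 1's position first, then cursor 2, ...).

After op 1 (add_cursor(0)): buffer="dxmtjft" (len 7), cursors c1@0 c3@0 c2@4, authorship .......
After op 2 (add_cursor(4)): buffer="dxmtjft" (len 7), cursors c1@0 c3@0 c2@4 c4@4, authorship .......
After op 3 (delete): buffer="dxjft" (len 5), cursors c1@0 c3@0 c2@2 c4@2, authorship .....

Answer: 0 2 0 2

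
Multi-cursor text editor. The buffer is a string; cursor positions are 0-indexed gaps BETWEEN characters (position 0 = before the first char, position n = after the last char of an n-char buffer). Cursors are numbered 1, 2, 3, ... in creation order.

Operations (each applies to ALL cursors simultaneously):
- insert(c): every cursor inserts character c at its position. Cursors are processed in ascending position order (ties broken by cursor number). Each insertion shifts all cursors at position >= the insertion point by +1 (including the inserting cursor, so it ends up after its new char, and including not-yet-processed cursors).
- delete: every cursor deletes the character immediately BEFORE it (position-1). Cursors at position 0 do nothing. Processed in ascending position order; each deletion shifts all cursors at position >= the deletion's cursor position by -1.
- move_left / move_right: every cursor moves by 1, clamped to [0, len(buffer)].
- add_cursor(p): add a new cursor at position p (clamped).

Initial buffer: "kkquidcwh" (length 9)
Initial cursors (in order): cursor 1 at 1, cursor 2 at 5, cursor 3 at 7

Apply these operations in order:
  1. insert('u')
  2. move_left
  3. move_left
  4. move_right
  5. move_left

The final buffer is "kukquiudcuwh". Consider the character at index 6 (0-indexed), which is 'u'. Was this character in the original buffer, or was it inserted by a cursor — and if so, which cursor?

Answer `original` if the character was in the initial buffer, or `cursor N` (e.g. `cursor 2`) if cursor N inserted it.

After op 1 (insert('u')): buffer="kukquiudcuwh" (len 12), cursors c1@2 c2@7 c3@10, authorship .1....2..3..
After op 2 (move_left): buffer="kukquiudcuwh" (len 12), cursors c1@1 c2@6 c3@9, authorship .1....2..3..
After op 3 (move_left): buffer="kukquiudcuwh" (len 12), cursors c1@0 c2@5 c3@8, authorship .1....2..3..
After op 4 (move_right): buffer="kukquiudcuwh" (len 12), cursors c1@1 c2@6 c3@9, authorship .1....2..3..
After op 5 (move_left): buffer="kukquiudcuwh" (len 12), cursors c1@0 c2@5 c3@8, authorship .1....2..3..
Authorship (.=original, N=cursor N): . 1 . . . . 2 . . 3 . .
Index 6: author = 2

Answer: cursor 2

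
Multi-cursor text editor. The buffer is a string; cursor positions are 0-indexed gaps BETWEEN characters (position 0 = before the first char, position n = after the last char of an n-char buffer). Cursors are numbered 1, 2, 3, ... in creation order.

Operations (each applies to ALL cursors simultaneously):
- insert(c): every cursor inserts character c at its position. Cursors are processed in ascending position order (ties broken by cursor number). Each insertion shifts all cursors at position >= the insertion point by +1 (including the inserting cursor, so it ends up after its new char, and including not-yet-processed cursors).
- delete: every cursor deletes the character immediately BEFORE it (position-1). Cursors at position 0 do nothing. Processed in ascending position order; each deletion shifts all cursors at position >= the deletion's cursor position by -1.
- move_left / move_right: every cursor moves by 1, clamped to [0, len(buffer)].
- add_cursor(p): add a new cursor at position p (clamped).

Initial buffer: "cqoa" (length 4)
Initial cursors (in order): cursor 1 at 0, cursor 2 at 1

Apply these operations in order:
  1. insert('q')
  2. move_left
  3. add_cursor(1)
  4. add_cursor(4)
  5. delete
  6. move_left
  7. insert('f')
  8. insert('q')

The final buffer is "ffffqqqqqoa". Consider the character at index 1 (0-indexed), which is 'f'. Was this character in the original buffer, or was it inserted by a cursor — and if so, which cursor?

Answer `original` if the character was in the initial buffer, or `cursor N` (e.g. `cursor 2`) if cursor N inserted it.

After op 1 (insert('q')): buffer="qcqqoa" (len 6), cursors c1@1 c2@3, authorship 1.2...
After op 2 (move_left): buffer="qcqqoa" (len 6), cursors c1@0 c2@2, authorship 1.2...
After op 3 (add_cursor(1)): buffer="qcqqoa" (len 6), cursors c1@0 c3@1 c2@2, authorship 1.2...
After op 4 (add_cursor(4)): buffer="qcqqoa" (len 6), cursors c1@0 c3@1 c2@2 c4@4, authorship 1.2...
After op 5 (delete): buffer="qoa" (len 3), cursors c1@0 c2@0 c3@0 c4@1, authorship 2..
After op 6 (move_left): buffer="qoa" (len 3), cursors c1@0 c2@0 c3@0 c4@0, authorship 2..
After op 7 (insert('f')): buffer="ffffqoa" (len 7), cursors c1@4 c2@4 c3@4 c4@4, authorship 12342..
After op 8 (insert('q')): buffer="ffffqqqqqoa" (len 11), cursors c1@8 c2@8 c3@8 c4@8, authorship 123412342..
Authorship (.=original, N=cursor N): 1 2 3 4 1 2 3 4 2 . .
Index 1: author = 2

Answer: cursor 2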